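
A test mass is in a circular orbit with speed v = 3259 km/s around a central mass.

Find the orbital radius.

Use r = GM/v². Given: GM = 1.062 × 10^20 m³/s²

Convert to SI: v = 3259 km/s = 3.259e+06 m/s.
For a circular orbit, v² = GM / r, so r = GM / v².
r = 1.062e+20 / (3.259e+06)² m ≈ 9.999e+06 m = 9.999 Mm.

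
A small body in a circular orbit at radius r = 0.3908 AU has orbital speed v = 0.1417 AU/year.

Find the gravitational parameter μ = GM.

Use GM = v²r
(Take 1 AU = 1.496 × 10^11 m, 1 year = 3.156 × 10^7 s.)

Convert to SI: r = 0.3908 AU = 5.84637e+10 m; v = 0.1417 AU/year = 671.683 m/s.
For a circular orbit v² = GM/r, so GM = v² · r.
GM = (671.683)² · 5.84637e+10 m³/s² ≈ 2.638e+16 m³/s² = 2.638 × 10^16 m³/s².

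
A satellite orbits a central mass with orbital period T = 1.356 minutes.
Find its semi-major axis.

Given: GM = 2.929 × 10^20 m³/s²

Convert to SI: T = 1.356 minutes = 81.36 s.
Invert Kepler's third law: a = (GM · T² / (4π²))^(1/3).
Substituting T = 81.36 s and GM = 2.929e+20 m³/s²:
a = (2.929e+20 · (81.36)² / (4π²))^(1/3) m
a ≈ 3.662e+07 m = 36.62 Mm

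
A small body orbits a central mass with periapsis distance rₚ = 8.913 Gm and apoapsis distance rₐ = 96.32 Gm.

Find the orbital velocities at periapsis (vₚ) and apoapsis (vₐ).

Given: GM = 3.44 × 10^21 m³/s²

Convert to SI: rₚ = 8.913 Gm = 8.913e+09 m; rₐ = 96.32 Gm = 9.632e+10 m.
Use the vis-viva equation v² = GM(2/r − 1/a) with a = (rₚ + rₐ)/2 = (8.913e+09 + 9.632e+10)/2 = 5.26165e+10 m.
vₚ = √(GM · (2/rₚ − 1/a)) = √(3.44e+21 · (2/8.913e+09 − 1/5.26165e+10)) m/s ≈ 8.406e+05 m/s = 840.6 km/s.
vₐ = √(GM · (2/rₐ − 1/a)) = √(3.44e+21 · (2/9.632e+10 − 1/5.26165e+10)) m/s ≈ 7.778e+04 m/s = 77.78 km/s.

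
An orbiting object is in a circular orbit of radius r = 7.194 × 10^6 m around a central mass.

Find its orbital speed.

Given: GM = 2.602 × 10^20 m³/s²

For a circular orbit, gravity supplies the centripetal force, so v = √(GM / r).
v = √(2.602e+20 / 7.194e+06) m/s ≈ 6.014e+06 m/s = 6014 km/s.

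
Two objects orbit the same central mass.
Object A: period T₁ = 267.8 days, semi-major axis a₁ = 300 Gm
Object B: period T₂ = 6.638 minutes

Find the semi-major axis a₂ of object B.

Convert to SI: T₁ = 267.8 days = 2.31379e+07 s; a₁ = 300 Gm = 3e+11 m; T₂ = 6.638 minutes = 398.28 s.
Kepler's third law: (T₁/T₂)² = (a₁/a₂)³ ⇒ a₂ = a₁ · (T₂/T₁)^(2/3).
T₂/T₁ = 398.28 / 2.31379e+07 = 1.72133e-05.
a₂ = 3e+11 · (1.72133e-05)^(2/3) m ≈ 2e+08 m = 200 Mm.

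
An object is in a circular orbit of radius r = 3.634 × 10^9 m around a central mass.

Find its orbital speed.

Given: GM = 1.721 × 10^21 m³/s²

For a circular orbit, gravity supplies the centripetal force, so v = √(GM / r).
v = √(1.721e+21 / 3.634e+09) m/s ≈ 6.882e+05 m/s = 688.2 km/s.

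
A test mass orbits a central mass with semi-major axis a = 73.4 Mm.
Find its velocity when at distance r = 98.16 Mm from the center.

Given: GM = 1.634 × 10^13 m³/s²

Convert to SI: a = 73.4 Mm = 7.34e+07 m; r = 98.16 Mm = 9.816e+07 m.
Vis-viva: v = √(GM · (2/r − 1/a)).
2/r − 1/a = 2/9.816e+07 − 1/7.34e+07 = 6.75092e-09 m⁻¹.
v = √(1.634e+13 · 6.75092e-09) m/s ≈ 332.1 m/s = 332.1 m/s.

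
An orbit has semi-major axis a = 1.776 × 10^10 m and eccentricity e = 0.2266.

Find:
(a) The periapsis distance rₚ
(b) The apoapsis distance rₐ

(a) rₚ = a(1 − e) = 1.776e+10 · (1 − 0.2266) = 1.776e+10 · 0.7734 ≈ 1.374e+10 m = 1.374 × 10^10 m.
(b) rₐ = a(1 + e) = 1.776e+10 · (1 + 0.2266) = 1.776e+10 · 1.2266 ≈ 2.178e+10 m = 2.178 × 10^10 m.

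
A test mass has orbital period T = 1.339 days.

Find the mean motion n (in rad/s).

Convert to SI: T = 1.339 days = 115690 s.
n = 2π / T.
n = 2π / 115690 s ≈ 5.431e-05 rad/s.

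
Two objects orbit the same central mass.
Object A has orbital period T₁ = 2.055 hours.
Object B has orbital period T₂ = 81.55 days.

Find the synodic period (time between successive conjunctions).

Convert to SI: T₁ = 2.055 hours = 7398 s; T₂ = 81.55 days = 7.04592e+06 s.
T_syn = |T₁ · T₂ / (T₁ − T₂)|.
T_syn = |7398 · 7.04592e+06 / (7398 − 7.04592e+06)| s ≈ 7406 s = 2.057 hours.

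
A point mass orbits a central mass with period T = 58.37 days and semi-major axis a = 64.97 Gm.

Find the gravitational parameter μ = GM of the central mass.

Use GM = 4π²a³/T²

Convert to SI: T = 58.37 days = 5.04317e+06 s; a = 64.97 Gm = 6.497e+10 m.
GM = 4π² · a³ / T².
GM = 4π² · (6.497e+10)³ / (5.04317e+06)² m³/s² ≈ 4.257e+20 m³/s² = 4.257 × 10^20 m³/s².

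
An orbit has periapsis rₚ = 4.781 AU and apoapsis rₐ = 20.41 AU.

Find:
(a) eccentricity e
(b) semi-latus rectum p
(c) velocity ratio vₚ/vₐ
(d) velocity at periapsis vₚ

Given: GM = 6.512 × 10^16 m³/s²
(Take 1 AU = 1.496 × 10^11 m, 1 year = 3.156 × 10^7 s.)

Convert to SI: rₚ = 4.781 AU = 7.15238e+11 m; rₐ = 20.41 AU = 3.05334e+12 m.
(a) e = (rₐ − rₚ)/(rₐ + rₚ) = (3.05334e+12 − 7.15238e+11)/(3.05334e+12 + 7.15238e+11) ≈ 0.6204
(b) From a = (rₚ + rₐ)/2 = 1.88429e+12 m and e = (rₐ − rₚ)/(rₐ + rₚ) = 0.62042, p = a(1 − e²) = 1.88429e+12 · (1 − (0.62042)²) ≈ 1.159e+12 m
(c) Conservation of angular momentum (rₚvₚ = rₐvₐ) gives vₚ/vₐ = rₐ/rₚ = 3.05334e+12/7.15238e+11 ≈ 4.269
(d) With a = (rₚ + rₐ)/2 = 1.88429e+12 m, vₚ = √(GM (2/rₚ − 1/a)) = √(6.512e+16 · (2/7.15238e+11 − 1/1.88429e+12)) m/s ≈ 384.1 m/s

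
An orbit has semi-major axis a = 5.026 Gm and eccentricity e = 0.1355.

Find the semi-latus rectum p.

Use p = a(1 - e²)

Convert to SI: a = 5.026 Gm = 5.026e+09 m.
p = a (1 − e²).
p = 5.026e+09 · (1 − (0.1355)²) = 5.026e+09 · 0.98164 ≈ 4.934e+09 m = 4.934 Gm.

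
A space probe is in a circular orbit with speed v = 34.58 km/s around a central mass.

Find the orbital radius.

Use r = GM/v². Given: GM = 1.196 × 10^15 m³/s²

Convert to SI: v = 34.58 km/s = 34580 m/s.
For a circular orbit, v² = GM / r, so r = GM / v².
r = 1.196e+15 / (34580)² m ≈ 1e+06 m = 1 Mm.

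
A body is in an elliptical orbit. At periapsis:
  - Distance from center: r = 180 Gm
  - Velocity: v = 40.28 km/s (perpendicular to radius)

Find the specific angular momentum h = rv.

Convert to SI: r = 180 Gm = 1.8e+11 m; v = 40.28 km/s = 40280 m/s.
With v perpendicular to r, h = r · v.
h = 1.8e+11 · 40280 m²/s ≈ 7.25e+15 m²/s.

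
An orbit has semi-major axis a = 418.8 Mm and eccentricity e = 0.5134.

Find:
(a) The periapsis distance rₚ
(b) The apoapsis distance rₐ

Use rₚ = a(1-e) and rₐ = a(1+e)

Convert to SI: a = 418.8 Mm = 4.188e+08 m.
(a) rₚ = a(1 − e) = 4.188e+08 · (1 − 0.5134) = 4.188e+08 · 0.4866 ≈ 2.038e+08 m = 203.8 Mm.
(b) rₐ = a(1 + e) = 4.188e+08 · (1 + 0.5134) = 4.188e+08 · 1.5134 ≈ 6.338e+08 m = 633.8 Mm.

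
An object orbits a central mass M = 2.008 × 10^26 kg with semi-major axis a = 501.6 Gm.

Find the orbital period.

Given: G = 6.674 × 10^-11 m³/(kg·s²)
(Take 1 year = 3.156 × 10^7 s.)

Convert to SI: a = 501.6 Gm = 5.016e+11 m.
GM = G · M = 6.674e-11 · 2.008e+26 = 1.34014e+16 m³/s².
Kepler's third law: T = 2π √(a³ / GM).
Substituting a = 5.016e+11 m and GM = 1.34014e+16 m³/s²:
T = 2π √((5.016e+11)³ / 1.34014e+16) s
T ≈ 1.928e+10 s = 610.9 years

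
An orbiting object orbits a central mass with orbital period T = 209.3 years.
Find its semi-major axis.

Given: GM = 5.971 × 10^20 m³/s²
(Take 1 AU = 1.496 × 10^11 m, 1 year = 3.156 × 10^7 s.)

Convert to SI: T = 209.3 years = 6.60551e+09 s.
Invert Kepler's third law: a = (GM · T² / (4π²))^(1/3).
Substituting T = 6.60551e+09 s and GM = 5.971e+20 m³/s²:
a = (5.971e+20 · (6.60551e+09)² / (4π²))^(1/3) m
a ≈ 8.706e+12 m = 58.2 AU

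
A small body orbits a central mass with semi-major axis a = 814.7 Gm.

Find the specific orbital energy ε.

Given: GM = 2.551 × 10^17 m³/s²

Convert to SI: a = 814.7 Gm = 8.147e+11 m.
ε = −GM / (2a).
ε = −2.551e+17 / (2 · 8.147e+11) J/kg ≈ -1.566e+05 J/kg = -156.6 kJ/kg.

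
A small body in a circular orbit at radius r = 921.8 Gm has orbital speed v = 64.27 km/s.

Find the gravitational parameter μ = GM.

Convert to SI: r = 921.8 Gm = 9.218e+11 m; v = 64.27 km/s = 64270 m/s.
For a circular orbit v² = GM/r, so GM = v² · r.
GM = (64270)² · 9.218e+11 m³/s² ≈ 3.808e+21 m³/s² = 3.808 × 10^21 m³/s².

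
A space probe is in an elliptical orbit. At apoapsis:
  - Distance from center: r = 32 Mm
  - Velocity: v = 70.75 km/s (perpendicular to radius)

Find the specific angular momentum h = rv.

Convert to SI: r = 32 Mm = 3.2e+07 m; v = 70.75 km/s = 70750 m/s.
With v perpendicular to r, h = r · v.
h = 3.2e+07 · 70750 m²/s ≈ 2.264e+12 m²/s.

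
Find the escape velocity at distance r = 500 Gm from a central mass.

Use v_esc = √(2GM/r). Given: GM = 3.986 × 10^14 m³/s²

Convert to SI: r = 500 Gm = 5e+11 m.
Escape velocity comes from setting total energy to zero: ½v² − GM/r = 0 ⇒ v_esc = √(2GM / r).
v_esc = √(2 · 3.986e+14 / 5e+11) m/s ≈ 39.93 m/s = 39.93 m/s.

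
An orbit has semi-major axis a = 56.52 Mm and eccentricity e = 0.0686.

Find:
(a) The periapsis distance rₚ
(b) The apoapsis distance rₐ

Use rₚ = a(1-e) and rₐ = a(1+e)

Convert to SI: a = 56.52 Mm = 5.652e+07 m.
(a) rₚ = a(1 − e) = 5.652e+07 · (1 − 0.0686) = 5.652e+07 · 0.9314 ≈ 5.264e+07 m = 52.64 Mm.
(b) rₐ = a(1 + e) = 5.652e+07 · (1 + 0.0686) = 5.652e+07 · 1.0686 ≈ 6.04e+07 m = 60.4 Mm.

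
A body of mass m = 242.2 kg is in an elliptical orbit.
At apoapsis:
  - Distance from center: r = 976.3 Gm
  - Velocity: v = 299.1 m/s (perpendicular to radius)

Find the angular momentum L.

Convert to SI: r = 976.3 Gm = 9.763e+11 m.
Since v is perpendicular to r, L = m · v · r.
L = 242.2 · 299.1 · 9.763e+11 kg·m²/s ≈ 7.073e+16 kg·m²/s.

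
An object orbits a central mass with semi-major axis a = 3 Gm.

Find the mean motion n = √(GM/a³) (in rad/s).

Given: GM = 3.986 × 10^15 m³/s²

Convert to SI: a = 3 Gm = 3e+09 m.
n = √(GM / a³).
n = √(3.986e+15 / (3e+09)³) rad/s ≈ 3.842e-07 rad/s.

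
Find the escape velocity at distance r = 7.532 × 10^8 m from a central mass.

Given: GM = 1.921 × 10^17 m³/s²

Escape velocity comes from setting total energy to zero: ½v² − GM/r = 0 ⇒ v_esc = √(2GM / r).
v_esc = √(2 · 1.921e+17 / 7.532e+08) m/s ≈ 2.259e+04 m/s = 22.59 km/s.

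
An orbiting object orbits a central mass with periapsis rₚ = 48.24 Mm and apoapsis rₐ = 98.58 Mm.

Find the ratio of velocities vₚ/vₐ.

Convert to SI: rₚ = 48.24 Mm = 4.824e+07 m; rₐ = 98.58 Mm = 9.858e+07 m.
Conservation of angular momentum gives rₚvₚ = rₐvₐ, so vₚ/vₐ = rₐ/rₚ.
vₚ/vₐ = 9.858e+07 / 4.824e+07 ≈ 2.044.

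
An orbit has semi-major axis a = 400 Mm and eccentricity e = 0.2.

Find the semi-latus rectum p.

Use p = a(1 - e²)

Convert to SI: a = 400 Mm = 4e+08 m.
p = a (1 − e²).
p = 4e+08 · (1 − (0.2)²) = 4e+08 · 0.96 ≈ 3.84e+08 m = 384 Mm.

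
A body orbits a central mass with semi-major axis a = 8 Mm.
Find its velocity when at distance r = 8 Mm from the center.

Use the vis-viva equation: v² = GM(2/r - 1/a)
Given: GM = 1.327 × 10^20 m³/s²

Convert to SI: a = 8 Mm = 8e+06 m; r = 8 Mm = 8e+06 m.
Vis-viva: v = √(GM · (2/r − 1/a)).
2/r − 1/a = 2/8e+06 − 1/8e+06 = 1.25e-07 m⁻¹.
v = √(1.327e+20 · 1.25e-07) m/s ≈ 4.073e+06 m/s = 4073 km/s.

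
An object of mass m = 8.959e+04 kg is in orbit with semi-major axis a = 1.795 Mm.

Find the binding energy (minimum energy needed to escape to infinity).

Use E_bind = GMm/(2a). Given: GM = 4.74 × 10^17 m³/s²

Convert to SI: a = 1.795 Mm = 1.795e+06 m.
Total orbital energy is E = −GMm/(2a); binding energy is E_bind = −E = GMm/(2a).
E_bind = 4.74e+17 · 8.959e+04 / (2 · 1.795e+06) J ≈ 1.183e+16 J = 11.83 PJ.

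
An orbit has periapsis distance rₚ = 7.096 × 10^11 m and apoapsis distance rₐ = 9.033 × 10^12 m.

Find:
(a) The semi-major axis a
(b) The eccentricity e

(a) a = (rₚ + rₐ) / 2 = (7.096e+11 + 9.033e+12) / 2 ≈ 4.871e+12 m = 4.871 × 10^12 m.
(b) e = (rₐ − rₚ) / (rₐ + rₚ) = (9.033e+12 − 7.096e+11) / (9.033e+12 + 7.096e+11) ≈ 0.8543.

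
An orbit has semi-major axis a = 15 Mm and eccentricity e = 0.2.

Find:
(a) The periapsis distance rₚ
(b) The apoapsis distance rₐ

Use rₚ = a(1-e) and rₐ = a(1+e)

Convert to SI: a = 15 Mm = 1.5e+07 m.
(a) rₚ = a(1 − e) = 1.5e+07 · (1 − 0.2) = 1.5e+07 · 0.8 ≈ 1.2e+07 m = 12 Mm.
(b) rₐ = a(1 + e) = 1.5e+07 · (1 + 0.2) = 1.5e+07 · 1.2 ≈ 1.8e+07 m = 18 Mm.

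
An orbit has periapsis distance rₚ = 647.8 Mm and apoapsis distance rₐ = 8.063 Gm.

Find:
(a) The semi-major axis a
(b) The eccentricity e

Convert to SI: rₚ = 647.8 Mm = 6.478e+08 m; rₐ = 8.063 Gm = 8.063e+09 m.
(a) a = (rₚ + rₐ) / 2 = (6.478e+08 + 8.063e+09) / 2 ≈ 4.355e+09 m = 4.355 Gm.
(b) e = (rₐ − rₚ) / (rₐ + rₚ) = (8.063e+09 − 6.478e+08) / (8.063e+09 + 6.478e+08) ≈ 0.8513.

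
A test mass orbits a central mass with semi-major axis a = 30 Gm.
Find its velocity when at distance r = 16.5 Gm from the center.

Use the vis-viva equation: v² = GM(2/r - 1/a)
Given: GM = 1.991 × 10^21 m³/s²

Convert to SI: a = 30 Gm = 3e+10 m; r = 16.5 Gm = 1.65e+10 m.
Vis-viva: v = √(GM · (2/r − 1/a)).
2/r − 1/a = 2/1.65e+10 − 1/3e+10 = 8.78788e-11 m⁻¹.
v = √(1.991e+21 · 8.78788e-11) m/s ≈ 4.183e+05 m/s = 418.3 km/s.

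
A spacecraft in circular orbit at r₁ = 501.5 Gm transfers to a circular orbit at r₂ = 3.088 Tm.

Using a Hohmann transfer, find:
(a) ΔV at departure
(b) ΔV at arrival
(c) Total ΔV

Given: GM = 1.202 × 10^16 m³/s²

Convert to SI: r₁ = 501.5 Gm = 5.015e+11 m; r₂ = 3.088 Tm = 3.088e+12 m.
Transfer semi-major axis: a_t = (r₁ + r₂)/2 = (5.015e+11 + 3.088e+12)/2 = 1.79475e+12 m.
Circular speeds: v₁ = √(GM/r₁) = 154.816 m/s, v₂ = √(GM/r₂) = 62.3898 m/s.
Transfer speeds (vis-viva v² = GM(2/r − 1/a_t)): v₁ᵗ = 203.074 m/s, v₂ᵗ = 32.9797 m/s.
(a) ΔV₁ = |v₁ᵗ − v₁| ≈ 48.26 m/s = 48.26 m/s.
(b) ΔV₂ = |v₂ − v₂ᵗ| ≈ 29.41 m/s = 29.41 m/s.
(c) ΔV_total = ΔV₁ + ΔV₂ ≈ 77.67 m/s = 77.67 m/s.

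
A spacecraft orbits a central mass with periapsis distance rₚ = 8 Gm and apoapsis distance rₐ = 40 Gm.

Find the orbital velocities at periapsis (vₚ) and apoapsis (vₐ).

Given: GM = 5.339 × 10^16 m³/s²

Convert to SI: rₚ = 8 Gm = 8e+09 m; rₐ = 40 Gm = 4e+10 m.
Use the vis-viva equation v² = GM(2/r − 1/a) with a = (rₚ + rₐ)/2 = (8e+09 + 4e+10)/2 = 2.4e+10 m.
vₚ = √(GM · (2/rₚ − 1/a)) = √(5.339e+16 · (2/8e+09 − 1/2.4e+10)) m/s ≈ 3335 m/s = 3.335 km/s.
vₐ = √(GM · (2/rₐ − 1/a)) = √(5.339e+16 · (2/4e+10 − 1/2.4e+10)) m/s ≈ 667 m/s = 667 m/s.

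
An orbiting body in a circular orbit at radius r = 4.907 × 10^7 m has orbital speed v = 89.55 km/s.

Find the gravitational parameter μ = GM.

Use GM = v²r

Convert to SI: v = 89.55 km/s = 89550 m/s.
For a circular orbit v² = GM/r, so GM = v² · r.
GM = (89550)² · 4.907e+07 m³/s² ≈ 3.935e+17 m³/s² = 3.935 × 10^17 m³/s².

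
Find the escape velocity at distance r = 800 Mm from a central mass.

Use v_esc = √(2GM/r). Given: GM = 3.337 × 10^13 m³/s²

Convert to SI: r = 800 Mm = 8e+08 m.
Escape velocity comes from setting total energy to zero: ½v² − GM/r = 0 ⇒ v_esc = √(2GM / r).
v_esc = √(2 · 3.337e+13 / 8e+08) m/s ≈ 288.8 m/s = 288.8 m/s.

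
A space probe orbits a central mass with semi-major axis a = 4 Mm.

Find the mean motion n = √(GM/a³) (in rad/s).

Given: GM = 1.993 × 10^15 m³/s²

Convert to SI: a = 4 Mm = 4e+06 m.
n = √(GM / a³).
n = √(1.993e+15 / (4e+06)³) rad/s ≈ 0.00558 rad/s.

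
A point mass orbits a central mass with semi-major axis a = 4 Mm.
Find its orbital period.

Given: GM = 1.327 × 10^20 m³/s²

Convert to SI: a = 4 Mm = 4e+06 m.
Kepler's third law: T = 2π √(a³ / GM).
Substituting a = 4e+06 m and GM = 1.327e+20 m³/s²:
T = 2π √((4e+06)³ / 1.327e+20) s
T ≈ 4.363 s = 4.363 seconds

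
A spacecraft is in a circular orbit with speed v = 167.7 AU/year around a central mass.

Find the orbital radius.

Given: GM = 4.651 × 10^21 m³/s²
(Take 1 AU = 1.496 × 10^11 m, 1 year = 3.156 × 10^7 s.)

Convert to SI: v = 167.7 AU/year = 794928 m/s.
For a circular orbit, v² = GM / r, so r = GM / v².
r = 4.651e+21 / (794928)² m ≈ 7.36e+09 m = 0.0492 AU.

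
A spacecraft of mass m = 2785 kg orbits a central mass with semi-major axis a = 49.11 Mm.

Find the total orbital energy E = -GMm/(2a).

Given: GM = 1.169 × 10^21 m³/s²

Convert to SI: a = 49.11 Mm = 4.911e+07 m.
E = −GMm / (2a).
E = −1.169e+21 · 2785 / (2 · 4.911e+07) J ≈ -3.315e+16 J = -33.15 PJ.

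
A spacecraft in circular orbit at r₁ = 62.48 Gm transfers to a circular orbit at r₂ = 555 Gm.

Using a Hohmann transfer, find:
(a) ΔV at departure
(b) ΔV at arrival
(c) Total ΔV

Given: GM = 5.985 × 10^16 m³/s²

Convert to SI: r₁ = 62.48 Gm = 6.248e+10 m; r₂ = 555 Gm = 5.55e+11 m.
Transfer semi-major axis: a_t = (r₁ + r₂)/2 = (6.248e+10 + 5.55e+11)/2 = 3.0874e+11 m.
Circular speeds: v₁ = √(GM/r₁) = 978.727 m/s, v₂ = √(GM/r₂) = 328.387 m/s.
Transfer speeds (vis-viva v² = GM(2/r − 1/a_t)): v₁ᵗ = 1312.23 m/s, v₂ᵗ = 147.727 m/s.
(a) ΔV₁ = |v₁ᵗ − v₁| ≈ 333.5 m/s = 333.5 m/s.
(b) ΔV₂ = |v₂ − v₂ᵗ| ≈ 180.7 m/s = 180.7 m/s.
(c) ΔV_total = ΔV₁ + ΔV₂ ≈ 514.2 m/s = 514.2 m/s.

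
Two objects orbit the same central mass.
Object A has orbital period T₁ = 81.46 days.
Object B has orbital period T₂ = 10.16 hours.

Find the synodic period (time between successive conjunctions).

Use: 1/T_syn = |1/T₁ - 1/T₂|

Convert to SI: T₁ = 81.46 days = 7.03814e+06 s; T₂ = 10.16 hours = 36576 s.
T_syn = |T₁ · T₂ / (T₁ − T₂)|.
T_syn = |7.03814e+06 · 36576 / (7.03814e+06 − 36576)| s ≈ 3.677e+04 s = 10.21 hours.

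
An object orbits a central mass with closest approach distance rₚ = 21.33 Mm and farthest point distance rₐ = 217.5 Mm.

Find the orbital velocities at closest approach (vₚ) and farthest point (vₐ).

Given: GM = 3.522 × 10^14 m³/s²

Convert to SI: rₚ = 21.33 Mm = 2.133e+07 m; rₐ = 217.5 Mm = 2.175e+08 m.
Use the vis-viva equation v² = GM(2/r − 1/a) with a = (rₚ + rₐ)/2 = (2.133e+07 + 2.175e+08)/2 = 1.19415e+08 m.
vₚ = √(GM · (2/rₚ − 1/a)) = √(3.522e+14 · (2/2.133e+07 − 1/1.19415e+08)) m/s ≈ 5484 m/s = 5.484 km/s.
vₐ = √(GM · (2/rₐ − 1/a)) = √(3.522e+14 · (2/2.175e+08 − 1/1.19415e+08)) m/s ≈ 537.8 m/s = 537.8 m/s.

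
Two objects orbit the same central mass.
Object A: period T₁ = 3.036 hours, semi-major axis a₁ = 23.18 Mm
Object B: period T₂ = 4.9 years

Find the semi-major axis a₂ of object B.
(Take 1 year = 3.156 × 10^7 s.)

Convert to SI: T₁ = 3.036 hours = 10929.6 s; a₁ = 23.18 Mm = 2.318e+07 m; T₂ = 4.9 years = 1.54644e+08 s.
Kepler's third law: (T₁/T₂)² = (a₁/a₂)³ ⇒ a₂ = a₁ · (T₂/T₁)^(2/3).
T₂/T₁ = 1.54644e+08 / 10929.6 = 14149.1.
a₂ = 2.318e+07 · (14149.1)^(2/3) m ≈ 1.356e+10 m = 13.56 Gm.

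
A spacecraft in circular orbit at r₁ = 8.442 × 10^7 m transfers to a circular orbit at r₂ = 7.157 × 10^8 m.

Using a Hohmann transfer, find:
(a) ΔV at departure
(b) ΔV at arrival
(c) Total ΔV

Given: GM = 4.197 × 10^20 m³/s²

Transfer semi-major axis: a_t = (r₁ + r₂)/2 = (8.442e+07 + 7.157e+08)/2 = 4.0006e+08 m.
Circular speeds: v₁ = √(GM/r₁) = 2.2297e+06 m/s, v₂ = √(GM/r₂) = 765780 m/s.
Transfer speeds (vis-viva v² = GM(2/r − 1/a_t)): v₁ᵗ = 2.98229e+06 m/s, v₂ᵗ = 351774 m/s.
(a) ΔV₁ = |v₁ᵗ − v₁| ≈ 7.526e+05 m/s = 752.6 km/s.
(b) ΔV₂ = |v₂ − v₂ᵗ| ≈ 4.14e+05 m/s = 414 km/s.
(c) ΔV_total = ΔV₁ + ΔV₂ ≈ 1.167e+06 m/s = 1167 km/s.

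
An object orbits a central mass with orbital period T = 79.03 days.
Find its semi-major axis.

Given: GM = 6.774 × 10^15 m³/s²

Convert to SI: T = 79.03 days = 6.82819e+06 s.
Invert Kepler's third law: a = (GM · T² / (4π²))^(1/3).
Substituting T = 6.82819e+06 s and GM = 6.774e+15 m³/s²:
a = (6.774e+15 · (6.82819e+06)² / (4π²))^(1/3) m
a ≈ 2e+09 m = 2 Gm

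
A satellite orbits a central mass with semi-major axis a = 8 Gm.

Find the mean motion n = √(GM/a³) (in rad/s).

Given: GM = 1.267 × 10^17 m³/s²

Convert to SI: a = 8 Gm = 8e+09 m.
n = √(GM / a³).
n = √(1.267e+17 / (8e+09)³) rad/s ≈ 4.975e-07 rad/s.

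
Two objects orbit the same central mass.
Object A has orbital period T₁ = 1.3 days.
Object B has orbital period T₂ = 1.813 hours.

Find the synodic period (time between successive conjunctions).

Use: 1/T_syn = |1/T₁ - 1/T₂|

Convert to SI: T₁ = 1.3 days = 112320 s; T₂ = 1.813 hours = 6526.8 s.
T_syn = |T₁ · T₂ / (T₁ − T₂)|.
T_syn = |112320 · 6526.8 / (112320 − 6526.8)| s ≈ 6929 s = 1.925 hours.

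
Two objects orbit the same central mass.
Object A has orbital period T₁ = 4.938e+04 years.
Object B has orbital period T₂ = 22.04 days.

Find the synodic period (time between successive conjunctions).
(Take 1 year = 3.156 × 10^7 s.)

Convert to SI: T₁ = 4.938e+04 years = 1.55843e+12 s; T₂ = 22.04 days = 1.90426e+06 s.
T_syn = |T₁ · T₂ / (T₁ − T₂)|.
T_syn = |1.55843e+12 · 1.90426e+06 / (1.55843e+12 − 1.90426e+06)| s ≈ 1.904e+06 s = 22.04 days.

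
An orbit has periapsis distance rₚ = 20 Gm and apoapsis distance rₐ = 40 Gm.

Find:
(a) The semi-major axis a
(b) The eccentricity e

Convert to SI: rₚ = 20 Gm = 2e+10 m; rₐ = 40 Gm = 4e+10 m.
(a) a = (rₚ + rₐ) / 2 = (2e+10 + 4e+10) / 2 ≈ 3e+10 m = 30 Gm.
(b) e = (rₐ − rₚ) / (rₐ + rₚ) = (4e+10 − 2e+10) / (4e+10 + 2e+10) ≈ 0.3333.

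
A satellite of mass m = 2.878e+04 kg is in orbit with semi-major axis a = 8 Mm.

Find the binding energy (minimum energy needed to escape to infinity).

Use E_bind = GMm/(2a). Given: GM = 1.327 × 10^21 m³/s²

Convert to SI: a = 8 Mm = 8e+06 m.
Total orbital energy is E = −GMm/(2a); binding energy is E_bind = −E = GMm/(2a).
E_bind = 1.327e+21 · 2.878e+04 / (2 · 8e+06) J ≈ 2.387e+18 J = 2.387 EJ.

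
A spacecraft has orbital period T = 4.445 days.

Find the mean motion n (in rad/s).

Convert to SI: T = 4.445 days = 384048 s.
n = 2π / T.
n = 2π / 384048 s ≈ 1.636e-05 rad/s.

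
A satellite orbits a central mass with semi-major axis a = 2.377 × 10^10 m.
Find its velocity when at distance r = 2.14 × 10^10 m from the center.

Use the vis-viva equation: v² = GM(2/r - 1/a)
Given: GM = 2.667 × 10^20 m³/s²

Vis-viva: v = √(GM · (2/r − 1/a)).
2/r − 1/a = 2/2.14e+10 − 1/2.377e+10 = 5.13881e-11 m⁻¹.
v = √(2.667e+20 · 5.13881e-11) m/s ≈ 1.171e+05 m/s = 117.1 km/s.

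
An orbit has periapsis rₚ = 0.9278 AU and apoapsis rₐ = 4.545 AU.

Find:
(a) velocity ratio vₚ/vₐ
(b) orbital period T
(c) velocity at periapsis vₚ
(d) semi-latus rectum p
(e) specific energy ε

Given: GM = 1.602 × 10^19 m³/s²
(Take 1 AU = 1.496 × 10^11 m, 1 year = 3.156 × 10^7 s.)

Convert to SI: rₚ = 0.9278 AU = 1.38799e+11 m; rₐ = 4.545 AU = 6.79932e+11 m.
(a) Conservation of angular momentum (rₚvₚ = rₐvₐ) gives vₚ/vₐ = rₐ/rₚ = 6.79932e+11/1.38799e+11 ≈ 4.899
(b) With a = (rₚ + rₐ)/2 = 4.09365e+11 m, T = 2π √(a³/GM) = 2π √((4.09365e+11)³/1.602e+19) s ≈ 4.112e+08 s
(c) With a = (rₚ + rₐ)/2 = 4.09365e+11 m, vₚ = √(GM (2/rₚ − 1/a)) = √(1.602e+19 · (2/1.38799e+11 − 1/4.09365e+11)) m/s ≈ 1.385e+04 m/s
(d) From a = (rₚ + rₐ)/2 = 4.09365e+11 m and e = (rₐ − rₚ)/(rₐ + rₚ) = 0.660941, p = a(1 − e²) = 4.09365e+11 · (1 − (0.660941)²) ≈ 2.305e+11 m
(e) With a = (rₚ + rₐ)/2 = 4.09365e+11 m, ε = −GM/(2a) = −1.602e+19/(2 · 4.09365e+11) J/kg ≈ -1.957e+07 J/kg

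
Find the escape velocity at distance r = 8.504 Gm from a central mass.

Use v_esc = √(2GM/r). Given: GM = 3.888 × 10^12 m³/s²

Convert to SI: r = 8.504 Gm = 8.504e+09 m.
Escape velocity comes from setting total energy to zero: ½v² − GM/r = 0 ⇒ v_esc = √(2GM / r).
v_esc = √(2 · 3.888e+12 / 8.504e+09) m/s ≈ 30.24 m/s = 30.24 m/s.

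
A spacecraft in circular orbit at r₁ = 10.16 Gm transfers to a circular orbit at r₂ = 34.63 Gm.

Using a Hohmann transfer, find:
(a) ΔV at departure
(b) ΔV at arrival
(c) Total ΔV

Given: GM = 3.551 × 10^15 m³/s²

Convert to SI: r₁ = 10.16 Gm = 1.016e+10 m; r₂ = 34.63 Gm = 3.463e+10 m.
Transfer semi-major axis: a_t = (r₁ + r₂)/2 = (1.016e+10 + 3.463e+10)/2 = 2.2395e+10 m.
Circular speeds: v₁ = √(GM/r₁) = 591.192 m/s, v₂ = √(GM/r₂) = 320.22 m/s.
Transfer speeds (vis-viva v² = GM(2/r − 1/a_t)): v₁ᵗ = 735.155 m/s, v₂ᵗ = 215.685 m/s.
(a) ΔV₁ = |v₁ᵗ − v₁| ≈ 144 m/s = 144 m/s.
(b) ΔV₂ = |v₂ − v₂ᵗ| ≈ 104.5 m/s = 104.5 m/s.
(c) ΔV_total = ΔV₁ + ΔV₂ ≈ 248.5 m/s = 248.5 m/s.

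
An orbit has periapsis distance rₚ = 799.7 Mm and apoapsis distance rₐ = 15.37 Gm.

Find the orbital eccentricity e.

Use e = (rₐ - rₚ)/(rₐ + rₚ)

Convert to SI: rₚ = 799.7 Mm = 7.997e+08 m; rₐ = 15.37 Gm = 1.537e+10 m.
e = (rₐ − rₚ) / (rₐ + rₚ).
e = (1.537e+10 − 7.997e+08) / (1.537e+10 + 7.997e+08) = 1.45703e+10 / 1.61697e+10 ≈ 0.9011.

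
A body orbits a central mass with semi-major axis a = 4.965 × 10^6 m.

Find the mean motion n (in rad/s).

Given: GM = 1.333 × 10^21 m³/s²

n = √(GM / a³).
n = √(1.333e+21 / (4.965e+06)³) rad/s ≈ 3.3 rad/s.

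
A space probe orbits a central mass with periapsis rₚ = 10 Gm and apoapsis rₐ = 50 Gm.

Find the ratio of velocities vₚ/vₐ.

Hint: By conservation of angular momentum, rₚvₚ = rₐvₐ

Convert to SI: rₚ = 10 Gm = 1e+10 m; rₐ = 50 Gm = 5e+10 m.
Conservation of angular momentum gives rₚvₚ = rₐvₐ, so vₚ/vₐ = rₐ/rₚ.
vₚ/vₐ = 5e+10 / 1e+10 ≈ 5.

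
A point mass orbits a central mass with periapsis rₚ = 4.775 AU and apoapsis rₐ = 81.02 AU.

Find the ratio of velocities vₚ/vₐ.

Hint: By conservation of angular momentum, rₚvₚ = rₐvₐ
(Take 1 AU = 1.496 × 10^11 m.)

Convert to SI: rₚ = 4.775 AU = 7.1434e+11 m; rₐ = 81.02 AU = 1.21206e+13 m.
Conservation of angular momentum gives rₚvₚ = rₐvₐ, so vₚ/vₐ = rₐ/rₚ.
vₚ/vₐ = 1.21206e+13 / 7.1434e+11 ≈ 16.97.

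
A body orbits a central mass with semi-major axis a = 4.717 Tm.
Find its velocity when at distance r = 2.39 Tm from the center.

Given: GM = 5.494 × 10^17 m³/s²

Convert to SI: a = 4.717 Tm = 4.717e+12 m; r = 2.39 Tm = 2.39e+12 m.
Vis-viva: v = √(GM · (2/r − 1/a)).
2/r − 1/a = 2/2.39e+12 − 1/4.717e+12 = 6.24821e-13 m⁻¹.
v = √(5.494e+17 · 6.24821e-13) m/s ≈ 585.9 m/s = 585.9 m/s.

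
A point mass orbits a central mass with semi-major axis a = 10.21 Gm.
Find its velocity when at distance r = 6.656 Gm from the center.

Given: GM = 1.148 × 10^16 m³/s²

Convert to SI: a = 10.21 Gm = 1.021e+10 m; r = 6.656 Gm = 6.656e+09 m.
Vis-viva: v = √(GM · (2/r − 1/a)).
2/r − 1/a = 2/6.656e+09 − 1/1.021e+10 = 2.02538e-10 m⁻¹.
v = √(1.148e+16 · 2.02538e-10) m/s ≈ 1525 m/s = 1.525 km/s.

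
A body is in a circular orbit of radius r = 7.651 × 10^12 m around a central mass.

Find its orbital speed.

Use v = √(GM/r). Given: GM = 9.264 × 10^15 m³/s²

For a circular orbit, gravity supplies the centripetal force, so v = √(GM / r).
v = √(9.264e+15 / 7.651e+12) m/s ≈ 34.8 m/s = 34.8 m/s.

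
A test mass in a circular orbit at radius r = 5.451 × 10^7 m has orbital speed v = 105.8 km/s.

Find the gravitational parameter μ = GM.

Convert to SI: v = 105.8 km/s = 105800 m/s.
For a circular orbit v² = GM/r, so GM = v² · r.
GM = (105800)² · 5.451e+07 m³/s² ≈ 6.102e+17 m³/s² = 6.102 × 10^17 m³/s².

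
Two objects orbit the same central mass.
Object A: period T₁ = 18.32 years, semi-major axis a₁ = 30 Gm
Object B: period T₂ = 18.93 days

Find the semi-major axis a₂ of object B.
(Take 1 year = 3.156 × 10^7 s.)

Convert to SI: T₁ = 18.32 years = 5.78179e+08 s; a₁ = 30 Gm = 3e+10 m; T₂ = 18.93 days = 1.63555e+06 s.
Kepler's third law: (T₁/T₂)² = (a₁/a₂)³ ⇒ a₂ = a₁ · (T₂/T₁)^(2/3).
T₂/T₁ = 1.63555e+06 / 5.78179e+08 = 0.0028288.
a₂ = 3e+10 · (0.0028288)^(2/3) m ≈ 6.001e+08 m = 600.1 Mm.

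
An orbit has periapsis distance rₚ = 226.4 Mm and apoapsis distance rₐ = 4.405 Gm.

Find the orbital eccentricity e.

Convert to SI: rₚ = 226.4 Mm = 2.264e+08 m; rₐ = 4.405 Gm = 4.405e+09 m.
e = (rₐ − rₚ) / (rₐ + rₚ).
e = (4.405e+09 − 2.264e+08) / (4.405e+09 + 2.264e+08) = 4.1786e+09 / 4.6314e+09 ≈ 0.9022.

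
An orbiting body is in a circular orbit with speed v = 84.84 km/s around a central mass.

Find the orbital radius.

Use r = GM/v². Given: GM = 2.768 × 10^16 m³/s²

Convert to SI: v = 84.84 km/s = 84840 m/s.
For a circular orbit, v² = GM / r, so r = GM / v².
r = 2.768e+16 / (84840)² m ≈ 3.846e+06 m = 3.846 × 10^6 m.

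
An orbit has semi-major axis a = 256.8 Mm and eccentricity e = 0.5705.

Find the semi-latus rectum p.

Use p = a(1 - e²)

Convert to SI: a = 256.8 Mm = 2.568e+08 m.
p = a (1 − e²).
p = 2.568e+08 · (1 − (0.5705)²) = 2.568e+08 · 0.67453 ≈ 1.732e+08 m = 173.2 Mm.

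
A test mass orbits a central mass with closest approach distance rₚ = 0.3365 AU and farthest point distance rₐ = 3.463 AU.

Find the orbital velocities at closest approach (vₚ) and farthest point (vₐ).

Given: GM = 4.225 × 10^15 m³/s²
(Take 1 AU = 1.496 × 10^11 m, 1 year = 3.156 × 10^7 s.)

Convert to SI: rₚ = 0.3365 AU = 5.03404e+10 m; rₐ = 3.463 AU = 5.18065e+11 m.
Use the vis-viva equation v² = GM(2/r − 1/a) with a = (rₚ + rₐ)/2 = (5.03404e+10 + 5.18065e+11)/2 = 2.84203e+11 m.
vₚ = √(GM · (2/rₚ − 1/a)) = √(4.225e+15 · (2/5.03404e+10 − 1/2.84203e+11)) m/s ≈ 391.1 m/s = 0.08252 AU/year.
vₐ = √(GM · (2/rₐ − 1/a)) = √(4.225e+15 · (2/5.18065e+11 − 1/2.84203e+11)) m/s ≈ 38.01 m/s = 0.008018 AU/year.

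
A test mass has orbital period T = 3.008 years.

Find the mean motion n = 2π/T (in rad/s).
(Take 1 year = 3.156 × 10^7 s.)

Convert to SI: T = 3.008 years = 9.49325e+07 s.
n = 2π / T.
n = 2π / 9.49325e+07 s ≈ 6.619e-08 rad/s.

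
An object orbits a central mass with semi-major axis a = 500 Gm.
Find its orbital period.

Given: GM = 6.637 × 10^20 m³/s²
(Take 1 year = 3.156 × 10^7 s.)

Convert to SI: a = 500 Gm = 5e+11 m.
Kepler's third law: T = 2π √(a³ / GM).
Substituting a = 5e+11 m and GM = 6.637e+20 m³/s²:
T = 2π √((5e+11)³ / 6.637e+20) s
T ≈ 8.623e+07 s = 2.732 years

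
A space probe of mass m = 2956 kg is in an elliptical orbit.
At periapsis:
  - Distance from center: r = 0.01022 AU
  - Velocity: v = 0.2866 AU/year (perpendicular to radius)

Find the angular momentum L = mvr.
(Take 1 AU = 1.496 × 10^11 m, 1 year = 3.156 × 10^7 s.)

Convert to SI: r = 0.01022 AU = 1.52891e+09 m; v = 0.2866 AU/year = 1358.53 m/s.
Since v is perpendicular to r, L = m · v · r.
L = 2956 · 1358.53 · 1.52891e+09 kg·m²/s ≈ 6.14e+15 kg·m²/s.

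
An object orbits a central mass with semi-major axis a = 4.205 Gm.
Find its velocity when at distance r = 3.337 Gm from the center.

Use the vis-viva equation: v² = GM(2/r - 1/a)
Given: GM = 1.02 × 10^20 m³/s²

Convert to SI: a = 4.205 Gm = 4.205e+09 m; r = 3.337 Gm = 3.337e+09 m.
Vis-viva: v = √(GM · (2/r − 1/a)).
2/r − 1/a = 2/3.337e+09 − 1/4.205e+09 = 3.61529e-10 m⁻¹.
v = √(1.02e+20 · 3.61529e-10) m/s ≈ 1.92e+05 m/s = 192 km/s.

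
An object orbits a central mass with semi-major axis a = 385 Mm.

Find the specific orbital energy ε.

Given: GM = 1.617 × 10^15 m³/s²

Convert to SI: a = 385 Mm = 3.85e+08 m.
ε = −GM / (2a).
ε = −1.617e+15 / (2 · 3.85e+08) J/kg ≈ -2.1e+06 J/kg = -2.1 MJ/kg.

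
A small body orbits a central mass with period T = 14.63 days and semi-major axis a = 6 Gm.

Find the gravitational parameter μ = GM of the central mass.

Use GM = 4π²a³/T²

Convert to SI: T = 14.63 days = 1.26403e+06 s; a = 6 Gm = 6e+09 m.
GM = 4π² · a³ / T².
GM = 4π² · (6e+09)³ / (1.26403e+06)² m³/s² ≈ 5.337e+18 m³/s² = 5.337 × 10^18 m³/s².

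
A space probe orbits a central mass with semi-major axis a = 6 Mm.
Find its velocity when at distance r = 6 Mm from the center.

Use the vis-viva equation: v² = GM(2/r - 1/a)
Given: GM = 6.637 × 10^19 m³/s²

Convert to SI: a = 6 Mm = 6e+06 m; r = 6 Mm = 6e+06 m.
Vis-viva: v = √(GM · (2/r − 1/a)).
2/r − 1/a = 2/6e+06 − 1/6e+06 = 1.66667e-07 m⁻¹.
v = √(6.637e+19 · 1.66667e-07) m/s ≈ 3.326e+06 m/s = 3326 km/s.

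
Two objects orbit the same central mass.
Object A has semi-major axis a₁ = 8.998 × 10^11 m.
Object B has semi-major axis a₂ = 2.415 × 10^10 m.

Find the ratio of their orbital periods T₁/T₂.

From Kepler's third law, (T₁/T₂)² = (a₁/a₂)³, so T₁/T₂ = (a₁/a₂)^(3/2).
a₁/a₂ = 8.998e+11 / 2.415e+10 = 37.2588.
T₁/T₂ = (37.2588)^(3/2) ≈ 227.4.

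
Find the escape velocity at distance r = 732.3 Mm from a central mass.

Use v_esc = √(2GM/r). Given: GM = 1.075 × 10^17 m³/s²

Convert to SI: r = 732.3 Mm = 7.323e+08 m.
Escape velocity comes from setting total energy to zero: ½v² − GM/r = 0 ⇒ v_esc = √(2GM / r).
v_esc = √(2 · 1.075e+17 / 7.323e+08) m/s ≈ 1.713e+04 m/s = 17.13 km/s.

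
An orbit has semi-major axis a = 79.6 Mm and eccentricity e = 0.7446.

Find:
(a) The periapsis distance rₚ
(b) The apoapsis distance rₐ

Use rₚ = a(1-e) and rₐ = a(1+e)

Convert to SI: a = 79.6 Mm = 7.96e+07 m.
(a) rₚ = a(1 − e) = 7.96e+07 · (1 − 0.7446) = 7.96e+07 · 0.2554 ≈ 2.033e+07 m = 20.33 Mm.
(b) rₐ = a(1 + e) = 7.96e+07 · (1 + 0.7446) = 7.96e+07 · 1.7446 ≈ 1.389e+08 m = 138.9 Mm.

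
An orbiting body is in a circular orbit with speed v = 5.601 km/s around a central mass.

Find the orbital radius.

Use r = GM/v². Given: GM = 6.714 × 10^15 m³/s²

Convert to SI: v = 5.601 km/s = 5601 m/s.
For a circular orbit, v² = GM / r, so r = GM / v².
r = 6.714e+15 / (5601)² m ≈ 2.14e+08 m = 214 Mm.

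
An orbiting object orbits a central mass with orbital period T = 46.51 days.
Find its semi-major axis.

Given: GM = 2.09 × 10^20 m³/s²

Convert to SI: T = 46.51 days = 4.01846e+06 s.
Invert Kepler's third law: a = (GM · T² / (4π²))^(1/3).
Substituting T = 4.01846e+06 s and GM = 2.09e+20 m³/s²:
a = (2.09e+20 · (4.01846e+06)² / (4π²))^(1/3) m
a ≈ 4.405e+10 m = 44.05 Gm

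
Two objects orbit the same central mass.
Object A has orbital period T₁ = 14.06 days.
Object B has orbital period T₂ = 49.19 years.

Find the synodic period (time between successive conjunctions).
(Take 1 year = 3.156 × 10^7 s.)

Convert to SI: T₁ = 14.06 days = 1.21478e+06 s; T₂ = 49.19 years = 1.55244e+09 s.
T_syn = |T₁ · T₂ / (T₁ − T₂)|.
T_syn = |1.21478e+06 · 1.55244e+09 / (1.21478e+06 − 1.55244e+09)| s ≈ 1.216e+06 s = 14.07 days.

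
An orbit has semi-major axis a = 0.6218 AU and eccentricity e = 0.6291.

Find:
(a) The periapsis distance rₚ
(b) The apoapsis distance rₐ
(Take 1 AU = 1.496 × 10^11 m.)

Convert to SI: a = 0.6218 AU = 9.30213e+10 m.
(a) rₚ = a(1 − e) = 9.30213e+10 · (1 − 0.6291) = 9.30213e+10 · 0.3709 ≈ 3.45e+10 m = 0.2306 AU.
(b) rₐ = a(1 + e) = 9.30213e+10 · (1 + 0.6291) = 9.30213e+10 · 1.6291 ≈ 1.515e+11 m = 1.013 AU.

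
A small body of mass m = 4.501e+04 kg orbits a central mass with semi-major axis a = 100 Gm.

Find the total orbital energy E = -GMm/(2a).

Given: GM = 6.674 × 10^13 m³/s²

Convert to SI: a = 100 Gm = 1e+11 m.
E = −GMm / (2a).
E = −6.674e+13 · 4.501e+04 / (2 · 1e+11) J ≈ -1.502e+07 J = -15.02 MJ.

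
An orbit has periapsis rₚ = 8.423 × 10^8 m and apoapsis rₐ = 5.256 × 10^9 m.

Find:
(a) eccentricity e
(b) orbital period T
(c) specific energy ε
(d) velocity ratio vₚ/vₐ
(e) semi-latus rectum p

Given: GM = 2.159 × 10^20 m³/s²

(a) e = (rₐ − rₚ)/(rₐ + rₚ) = (5.256e+09 − 8.423e+08)/(5.256e+09 + 8.423e+08) ≈ 0.7238
(b) With a = (rₚ + rₐ)/2 = 3.04915e+09 m, T = 2π √(a³/GM) = 2π √((3.04915e+09)³/2.159e+20) s ≈ 7.2e+04 s
(c) With a = (rₚ + rₐ)/2 = 3.04915e+09 m, ε = −GM/(2a) = −2.159e+20/(2 · 3.04915e+09) J/kg ≈ -3.54e+10 J/kg
(d) Conservation of angular momentum (rₚvₚ = rₐvₐ) gives vₚ/vₐ = rₐ/rₚ = 5.256e+09/8.423e+08 ≈ 6.24
(e) From a = (rₚ + rₐ)/2 = 3.04915e+09 m and e = (rₐ − rₚ)/(rₐ + rₚ) = 0.723759, p = a(1 − e²) = 3.04915e+09 · (1 − (0.723759)²) ≈ 1.452e+09 m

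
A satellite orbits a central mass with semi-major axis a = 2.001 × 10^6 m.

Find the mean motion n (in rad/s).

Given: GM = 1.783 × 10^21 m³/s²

n = √(GM / a³).
n = √(1.783e+21 / (2.001e+06)³) rad/s ≈ 14.92 rad/s.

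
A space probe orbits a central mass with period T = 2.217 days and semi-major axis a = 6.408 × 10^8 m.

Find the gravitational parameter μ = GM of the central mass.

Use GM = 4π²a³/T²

Convert to SI: T = 2.217 days = 191549 s.
GM = 4π² · a³ / T².
GM = 4π² · (6.408e+08)³ / (191549)² m³/s² ≈ 2.831e+17 m³/s² = 2.831 × 10^17 m³/s².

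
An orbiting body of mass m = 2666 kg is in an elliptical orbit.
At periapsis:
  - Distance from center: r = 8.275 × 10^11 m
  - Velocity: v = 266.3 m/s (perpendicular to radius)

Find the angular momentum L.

Since v is perpendicular to r, L = m · v · r.
L = 2666 · 266.3 · 8.275e+11 kg·m²/s ≈ 5.875e+17 kg·m²/s.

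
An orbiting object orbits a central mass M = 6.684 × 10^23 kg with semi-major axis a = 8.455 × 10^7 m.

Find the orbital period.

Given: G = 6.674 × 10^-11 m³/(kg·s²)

GM = G · M = 6.674e-11 · 6.684e+23 = 4.4609e+13 m³/s².
Kepler's third law: T = 2π √(a³ / GM).
Substituting a = 8.455e+07 m and GM = 4.4609e+13 m³/s²:
T = 2π √((8.455e+07)³ / 4.4609e+13) s
T ≈ 7.314e+05 s = 8.465 days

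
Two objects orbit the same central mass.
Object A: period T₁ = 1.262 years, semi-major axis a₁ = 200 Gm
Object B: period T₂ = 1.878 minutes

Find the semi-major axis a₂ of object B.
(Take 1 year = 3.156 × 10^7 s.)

Convert to SI: T₁ = 1.262 years = 3.98287e+07 s; a₁ = 200 Gm = 2e+11 m; T₂ = 1.878 minutes = 112.68 s.
Kepler's third law: (T₁/T₂)² = (a₁/a₂)³ ⇒ a₂ = a₁ · (T₂/T₁)^(2/3).
T₂/T₁ = 112.68 / 3.98287e+07 = 2.82911e-06.
a₂ = 2e+11 · (2.82911e-06)^(2/3) m ≈ 4.001e+07 m = 40.01 Mm.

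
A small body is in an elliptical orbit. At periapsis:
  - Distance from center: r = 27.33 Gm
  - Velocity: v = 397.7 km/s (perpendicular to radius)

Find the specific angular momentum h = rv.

Convert to SI: r = 27.33 Gm = 2.733e+10 m; v = 397.7 km/s = 397700 m/s.
With v perpendicular to r, h = r · v.
h = 2.733e+10 · 397700 m²/s ≈ 1.087e+16 m²/s.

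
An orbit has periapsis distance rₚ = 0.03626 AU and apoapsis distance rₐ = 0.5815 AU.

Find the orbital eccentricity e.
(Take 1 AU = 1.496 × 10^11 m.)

Convert to SI: rₚ = 0.03626 AU = 5.4245e+09 m; rₐ = 0.5815 AU = 8.69924e+10 m.
e = (rₐ − rₚ) / (rₐ + rₚ).
e = (8.69924e+10 − 5.4245e+09) / (8.69924e+10 + 5.4245e+09) = 8.15679e+10 / 9.24169e+10 ≈ 0.8826.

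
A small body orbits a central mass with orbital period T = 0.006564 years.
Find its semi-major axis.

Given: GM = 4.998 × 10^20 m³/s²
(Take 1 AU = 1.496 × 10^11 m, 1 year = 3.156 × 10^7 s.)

Convert to SI: T = 0.006564 years = 207160 s.
Invert Kepler's third law: a = (GM · T² / (4π²))^(1/3).
Substituting T = 207160 s and GM = 4.998e+20 m³/s²:
a = (4.998e+20 · (207160)² / (4π²))^(1/3) m
a ≈ 8.16e+09 m = 0.05454 AU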